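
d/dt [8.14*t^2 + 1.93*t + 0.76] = 16.28*t + 1.93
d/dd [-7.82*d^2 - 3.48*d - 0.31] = -15.64*d - 3.48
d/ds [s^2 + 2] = 2*s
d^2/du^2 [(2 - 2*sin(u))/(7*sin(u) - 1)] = 12*(-7*sin(u)^2 - sin(u) + 14)/(7*sin(u) - 1)^3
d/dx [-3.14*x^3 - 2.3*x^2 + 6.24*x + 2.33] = -9.42*x^2 - 4.6*x + 6.24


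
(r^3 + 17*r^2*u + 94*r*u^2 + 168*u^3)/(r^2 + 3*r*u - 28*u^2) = (r^2 + 10*r*u + 24*u^2)/(r - 4*u)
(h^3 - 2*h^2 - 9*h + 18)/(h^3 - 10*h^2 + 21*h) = (h^2 + h - 6)/(h*(h - 7))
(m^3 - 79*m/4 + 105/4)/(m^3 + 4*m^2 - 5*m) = (m^2 - 5*m + 21/4)/(m*(m - 1))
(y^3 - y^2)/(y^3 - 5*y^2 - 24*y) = y*(1 - y)/(-y^2 + 5*y + 24)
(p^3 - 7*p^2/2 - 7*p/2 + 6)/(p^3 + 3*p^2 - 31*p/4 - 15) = 2*(p^2 - 5*p + 4)/(2*p^2 + 3*p - 20)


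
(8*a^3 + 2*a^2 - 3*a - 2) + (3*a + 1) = 8*a^3 + 2*a^2 - 1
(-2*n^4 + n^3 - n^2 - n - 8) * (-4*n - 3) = 8*n^5 + 2*n^4 + n^3 + 7*n^2 + 35*n + 24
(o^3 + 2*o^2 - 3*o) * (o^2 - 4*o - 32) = o^5 - 2*o^4 - 43*o^3 - 52*o^2 + 96*o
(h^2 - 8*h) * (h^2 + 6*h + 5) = h^4 - 2*h^3 - 43*h^2 - 40*h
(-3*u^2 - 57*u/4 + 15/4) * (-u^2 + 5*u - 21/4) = 3*u^4 - 3*u^3/4 - 237*u^2/4 + 1497*u/16 - 315/16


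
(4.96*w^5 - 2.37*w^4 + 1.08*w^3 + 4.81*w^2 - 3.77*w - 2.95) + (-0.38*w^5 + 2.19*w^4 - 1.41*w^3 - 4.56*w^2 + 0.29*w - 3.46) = 4.58*w^5 - 0.18*w^4 - 0.33*w^3 + 0.25*w^2 - 3.48*w - 6.41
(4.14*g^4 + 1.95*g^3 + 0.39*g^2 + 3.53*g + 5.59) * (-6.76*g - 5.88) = -27.9864*g^5 - 37.5252*g^4 - 14.1024*g^3 - 26.156*g^2 - 58.5448*g - 32.8692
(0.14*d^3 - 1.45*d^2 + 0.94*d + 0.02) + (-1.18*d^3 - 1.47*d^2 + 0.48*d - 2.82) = -1.04*d^3 - 2.92*d^2 + 1.42*d - 2.8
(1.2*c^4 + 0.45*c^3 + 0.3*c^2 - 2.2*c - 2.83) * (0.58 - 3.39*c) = -4.068*c^5 - 0.8295*c^4 - 0.756*c^3 + 7.632*c^2 + 8.3177*c - 1.6414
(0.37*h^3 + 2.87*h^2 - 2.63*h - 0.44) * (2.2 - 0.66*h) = -0.2442*h^4 - 1.0802*h^3 + 8.0498*h^2 - 5.4956*h - 0.968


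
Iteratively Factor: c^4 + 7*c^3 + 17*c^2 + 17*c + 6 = (c + 2)*(c^3 + 5*c^2 + 7*c + 3) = (c + 2)*(c + 3)*(c^2 + 2*c + 1) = (c + 1)*(c + 2)*(c + 3)*(c + 1)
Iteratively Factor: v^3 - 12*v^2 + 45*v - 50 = (v - 2)*(v^2 - 10*v + 25) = (v - 5)*(v - 2)*(v - 5)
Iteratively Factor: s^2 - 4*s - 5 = (s - 5)*(s + 1)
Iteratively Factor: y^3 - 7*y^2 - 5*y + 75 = (y + 3)*(y^2 - 10*y + 25) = (y - 5)*(y + 3)*(y - 5)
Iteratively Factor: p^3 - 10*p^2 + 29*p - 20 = (p - 1)*(p^2 - 9*p + 20) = (p - 4)*(p - 1)*(p - 5)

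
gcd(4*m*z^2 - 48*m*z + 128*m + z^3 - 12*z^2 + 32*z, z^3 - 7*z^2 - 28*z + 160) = z^2 - 12*z + 32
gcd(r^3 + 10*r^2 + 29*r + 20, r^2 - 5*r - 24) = 1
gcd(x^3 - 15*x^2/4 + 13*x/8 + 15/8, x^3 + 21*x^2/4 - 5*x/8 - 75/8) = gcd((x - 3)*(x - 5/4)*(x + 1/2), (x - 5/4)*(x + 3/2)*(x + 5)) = x - 5/4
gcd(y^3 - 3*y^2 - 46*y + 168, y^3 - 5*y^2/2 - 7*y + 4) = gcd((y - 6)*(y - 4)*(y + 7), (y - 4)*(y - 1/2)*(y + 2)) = y - 4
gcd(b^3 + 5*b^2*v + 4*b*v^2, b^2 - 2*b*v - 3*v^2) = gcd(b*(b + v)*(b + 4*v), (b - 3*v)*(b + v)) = b + v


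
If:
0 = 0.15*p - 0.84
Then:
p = 5.60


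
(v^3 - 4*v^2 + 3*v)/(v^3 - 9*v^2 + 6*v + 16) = v*(v^2 - 4*v + 3)/(v^3 - 9*v^2 + 6*v + 16)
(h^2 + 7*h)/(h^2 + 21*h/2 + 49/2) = 2*h/(2*h + 7)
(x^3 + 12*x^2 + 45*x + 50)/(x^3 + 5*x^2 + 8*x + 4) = (x^2 + 10*x + 25)/(x^2 + 3*x + 2)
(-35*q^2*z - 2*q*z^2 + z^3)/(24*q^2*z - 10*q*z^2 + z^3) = (-35*q^2 - 2*q*z + z^2)/(24*q^2 - 10*q*z + z^2)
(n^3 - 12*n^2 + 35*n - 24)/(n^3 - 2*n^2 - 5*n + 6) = (n - 8)/(n + 2)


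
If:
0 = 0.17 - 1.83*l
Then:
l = 0.09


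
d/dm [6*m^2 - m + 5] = 12*m - 1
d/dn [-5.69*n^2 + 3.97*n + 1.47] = 3.97 - 11.38*n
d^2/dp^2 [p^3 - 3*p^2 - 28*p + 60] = 6*p - 6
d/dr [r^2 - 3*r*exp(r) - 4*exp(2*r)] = -3*r*exp(r) + 2*r - 8*exp(2*r) - 3*exp(r)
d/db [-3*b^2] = -6*b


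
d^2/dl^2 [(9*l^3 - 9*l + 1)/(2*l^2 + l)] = 2*(-27*l^3 + 12*l^2 + 6*l + 1)/(l^3*(8*l^3 + 12*l^2 + 6*l + 1))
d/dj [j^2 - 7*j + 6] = 2*j - 7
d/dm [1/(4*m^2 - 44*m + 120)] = (11 - 2*m)/(4*(m^2 - 11*m + 30)^2)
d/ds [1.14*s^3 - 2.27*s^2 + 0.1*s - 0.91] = 3.42*s^2 - 4.54*s + 0.1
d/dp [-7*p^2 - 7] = -14*p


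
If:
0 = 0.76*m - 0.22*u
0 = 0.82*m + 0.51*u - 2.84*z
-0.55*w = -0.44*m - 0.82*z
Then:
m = 1.1*z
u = 3.8*z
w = 2.37090909090909*z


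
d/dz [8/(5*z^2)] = -16/(5*z^3)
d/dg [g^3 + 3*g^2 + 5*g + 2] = 3*g^2 + 6*g + 5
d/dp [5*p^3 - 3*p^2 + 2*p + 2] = 15*p^2 - 6*p + 2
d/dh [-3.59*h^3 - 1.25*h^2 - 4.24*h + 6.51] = -10.77*h^2 - 2.5*h - 4.24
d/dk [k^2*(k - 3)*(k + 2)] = k*(4*k^2 - 3*k - 12)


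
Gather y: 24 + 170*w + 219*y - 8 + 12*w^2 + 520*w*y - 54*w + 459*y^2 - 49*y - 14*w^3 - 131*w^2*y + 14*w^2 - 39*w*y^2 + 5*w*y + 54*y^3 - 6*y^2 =-14*w^3 + 26*w^2 + 116*w + 54*y^3 + y^2*(453 - 39*w) + y*(-131*w^2 + 525*w + 170) + 16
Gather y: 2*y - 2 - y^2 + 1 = -y^2 + 2*y - 1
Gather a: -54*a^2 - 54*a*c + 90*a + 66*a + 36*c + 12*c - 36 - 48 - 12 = -54*a^2 + a*(156 - 54*c) + 48*c - 96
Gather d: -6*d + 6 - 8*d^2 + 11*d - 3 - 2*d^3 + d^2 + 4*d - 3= -2*d^3 - 7*d^2 + 9*d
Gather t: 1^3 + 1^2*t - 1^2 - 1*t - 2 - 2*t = -2*t - 2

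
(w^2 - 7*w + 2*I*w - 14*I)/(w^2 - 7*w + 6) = (w^2 + w*(-7 + 2*I) - 14*I)/(w^2 - 7*w + 6)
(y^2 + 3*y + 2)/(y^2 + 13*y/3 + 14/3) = 3*(y + 1)/(3*y + 7)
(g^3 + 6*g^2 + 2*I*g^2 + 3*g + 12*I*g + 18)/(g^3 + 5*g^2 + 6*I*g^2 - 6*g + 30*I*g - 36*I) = (g^2 + 2*I*g + 3)/(g^2 + g*(-1 + 6*I) - 6*I)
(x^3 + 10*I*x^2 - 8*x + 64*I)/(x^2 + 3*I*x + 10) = (x^2 + 12*I*x - 32)/(x + 5*I)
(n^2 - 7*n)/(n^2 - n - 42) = n/(n + 6)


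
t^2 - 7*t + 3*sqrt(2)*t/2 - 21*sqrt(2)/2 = (t - 7)*(t + 3*sqrt(2)/2)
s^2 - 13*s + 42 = (s - 7)*(s - 6)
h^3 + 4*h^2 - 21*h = h*(h - 3)*(h + 7)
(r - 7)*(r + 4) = r^2 - 3*r - 28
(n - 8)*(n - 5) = n^2 - 13*n + 40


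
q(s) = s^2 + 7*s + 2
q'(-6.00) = -5.00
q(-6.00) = -4.00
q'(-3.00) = 1.00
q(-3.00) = -10.00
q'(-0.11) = 6.78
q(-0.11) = 1.24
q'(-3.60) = -0.20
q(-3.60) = -10.24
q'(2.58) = 12.16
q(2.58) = 26.72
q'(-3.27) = 0.46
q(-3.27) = -10.20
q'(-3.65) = -0.30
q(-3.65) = -10.23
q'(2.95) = 12.90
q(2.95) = 31.35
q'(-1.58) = 3.84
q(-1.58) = -6.56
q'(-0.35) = 6.30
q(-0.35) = -0.33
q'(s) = 2*s + 7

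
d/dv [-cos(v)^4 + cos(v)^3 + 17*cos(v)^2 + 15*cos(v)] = (4*cos(v)^3 - 3*cos(v)^2 - 34*cos(v) - 15)*sin(v)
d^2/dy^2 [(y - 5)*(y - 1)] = 2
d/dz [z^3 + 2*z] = 3*z^2 + 2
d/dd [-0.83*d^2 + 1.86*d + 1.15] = 1.86 - 1.66*d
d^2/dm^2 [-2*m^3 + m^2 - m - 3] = 2 - 12*m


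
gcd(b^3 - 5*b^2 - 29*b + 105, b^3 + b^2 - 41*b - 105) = b^2 - 2*b - 35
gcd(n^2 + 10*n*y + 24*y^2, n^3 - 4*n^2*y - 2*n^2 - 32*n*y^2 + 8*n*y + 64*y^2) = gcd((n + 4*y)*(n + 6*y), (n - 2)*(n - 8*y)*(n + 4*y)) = n + 4*y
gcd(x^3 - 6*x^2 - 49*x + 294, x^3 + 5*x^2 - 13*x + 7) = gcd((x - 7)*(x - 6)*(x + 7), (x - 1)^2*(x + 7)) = x + 7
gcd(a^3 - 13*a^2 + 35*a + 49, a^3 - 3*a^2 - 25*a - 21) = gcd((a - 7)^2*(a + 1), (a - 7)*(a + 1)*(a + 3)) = a^2 - 6*a - 7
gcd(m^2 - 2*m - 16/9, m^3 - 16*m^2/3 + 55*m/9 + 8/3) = m - 8/3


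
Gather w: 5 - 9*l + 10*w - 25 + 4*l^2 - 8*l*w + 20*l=4*l^2 + 11*l + w*(10 - 8*l) - 20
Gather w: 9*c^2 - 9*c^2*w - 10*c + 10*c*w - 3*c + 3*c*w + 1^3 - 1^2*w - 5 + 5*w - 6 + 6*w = 9*c^2 - 13*c + w*(-9*c^2 + 13*c + 10) - 10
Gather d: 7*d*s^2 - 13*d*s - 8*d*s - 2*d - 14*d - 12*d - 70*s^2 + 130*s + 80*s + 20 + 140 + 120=d*(7*s^2 - 21*s - 28) - 70*s^2 + 210*s + 280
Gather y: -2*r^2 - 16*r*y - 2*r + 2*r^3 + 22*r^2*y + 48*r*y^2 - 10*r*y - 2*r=2*r^3 - 2*r^2 + 48*r*y^2 - 4*r + y*(22*r^2 - 26*r)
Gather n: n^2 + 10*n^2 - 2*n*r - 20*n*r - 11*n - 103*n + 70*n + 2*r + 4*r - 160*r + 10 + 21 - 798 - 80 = 11*n^2 + n*(-22*r - 44) - 154*r - 847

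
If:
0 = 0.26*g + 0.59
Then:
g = -2.27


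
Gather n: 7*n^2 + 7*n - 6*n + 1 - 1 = 7*n^2 + n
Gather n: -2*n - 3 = -2*n - 3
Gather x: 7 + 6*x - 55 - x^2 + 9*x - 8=-x^2 + 15*x - 56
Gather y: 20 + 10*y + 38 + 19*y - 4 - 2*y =27*y + 54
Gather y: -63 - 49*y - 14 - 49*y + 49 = -98*y - 28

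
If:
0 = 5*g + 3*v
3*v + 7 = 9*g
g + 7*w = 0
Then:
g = 1/2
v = -5/6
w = -1/14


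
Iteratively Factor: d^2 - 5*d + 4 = (d - 4)*(d - 1)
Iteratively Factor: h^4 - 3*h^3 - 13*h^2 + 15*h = (h - 5)*(h^3 + 2*h^2 - 3*h) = (h - 5)*(h + 3)*(h^2 - h) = h*(h - 5)*(h + 3)*(h - 1)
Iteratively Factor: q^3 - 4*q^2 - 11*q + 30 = (q - 5)*(q^2 + q - 6) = (q - 5)*(q + 3)*(q - 2)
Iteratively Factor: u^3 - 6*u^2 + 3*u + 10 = (u + 1)*(u^2 - 7*u + 10) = (u - 5)*(u + 1)*(u - 2)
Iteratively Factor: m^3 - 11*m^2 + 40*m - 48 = (m - 3)*(m^2 - 8*m + 16) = (m - 4)*(m - 3)*(m - 4)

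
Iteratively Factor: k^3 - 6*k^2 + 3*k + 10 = (k - 2)*(k^2 - 4*k - 5) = (k - 5)*(k - 2)*(k + 1)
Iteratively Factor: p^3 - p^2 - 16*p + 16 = (p + 4)*(p^2 - 5*p + 4) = (p - 4)*(p + 4)*(p - 1)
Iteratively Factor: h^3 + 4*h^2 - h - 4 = (h - 1)*(h^2 + 5*h + 4) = (h - 1)*(h + 1)*(h + 4)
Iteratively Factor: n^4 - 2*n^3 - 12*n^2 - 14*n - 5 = (n + 1)*(n^3 - 3*n^2 - 9*n - 5) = (n + 1)^2*(n^2 - 4*n - 5) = (n - 5)*(n + 1)^2*(n + 1)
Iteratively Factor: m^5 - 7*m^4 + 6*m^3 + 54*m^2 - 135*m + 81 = (m - 3)*(m^4 - 4*m^3 - 6*m^2 + 36*m - 27) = (m - 3)^2*(m^3 - m^2 - 9*m + 9) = (m - 3)^2*(m - 1)*(m^2 - 9) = (m - 3)^2*(m - 1)*(m + 3)*(m - 3)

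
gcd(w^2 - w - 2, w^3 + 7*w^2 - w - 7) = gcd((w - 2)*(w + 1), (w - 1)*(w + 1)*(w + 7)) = w + 1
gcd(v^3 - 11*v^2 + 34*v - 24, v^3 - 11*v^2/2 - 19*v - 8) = 1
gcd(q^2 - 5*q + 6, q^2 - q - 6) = q - 3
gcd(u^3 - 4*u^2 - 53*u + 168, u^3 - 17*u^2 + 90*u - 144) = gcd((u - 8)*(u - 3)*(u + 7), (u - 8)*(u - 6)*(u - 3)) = u^2 - 11*u + 24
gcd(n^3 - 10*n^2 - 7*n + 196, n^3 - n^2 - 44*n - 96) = n + 4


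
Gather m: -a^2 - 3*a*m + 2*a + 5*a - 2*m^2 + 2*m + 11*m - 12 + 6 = -a^2 + 7*a - 2*m^2 + m*(13 - 3*a) - 6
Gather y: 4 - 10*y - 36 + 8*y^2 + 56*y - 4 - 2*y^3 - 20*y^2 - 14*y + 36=-2*y^3 - 12*y^2 + 32*y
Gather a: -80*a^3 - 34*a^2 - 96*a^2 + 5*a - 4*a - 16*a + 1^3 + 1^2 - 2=-80*a^3 - 130*a^2 - 15*a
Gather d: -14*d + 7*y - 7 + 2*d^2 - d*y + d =2*d^2 + d*(-y - 13) + 7*y - 7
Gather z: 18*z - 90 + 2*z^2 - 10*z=2*z^2 + 8*z - 90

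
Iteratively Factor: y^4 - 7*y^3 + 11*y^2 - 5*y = (y - 5)*(y^3 - 2*y^2 + y) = (y - 5)*(y - 1)*(y^2 - y) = (y - 5)*(y - 1)^2*(y)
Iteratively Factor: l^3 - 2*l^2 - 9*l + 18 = (l - 3)*(l^2 + l - 6) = (l - 3)*(l + 3)*(l - 2)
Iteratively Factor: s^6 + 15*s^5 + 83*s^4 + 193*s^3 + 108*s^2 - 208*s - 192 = (s - 1)*(s^5 + 16*s^4 + 99*s^3 + 292*s^2 + 400*s + 192) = (s - 1)*(s + 3)*(s^4 + 13*s^3 + 60*s^2 + 112*s + 64) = (s - 1)*(s + 3)*(s + 4)*(s^3 + 9*s^2 + 24*s + 16) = (s - 1)*(s + 3)*(s + 4)^2*(s^2 + 5*s + 4) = (s - 1)*(s + 1)*(s + 3)*(s + 4)^2*(s + 4)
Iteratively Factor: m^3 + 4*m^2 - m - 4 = (m + 4)*(m^2 - 1) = (m + 1)*(m + 4)*(m - 1)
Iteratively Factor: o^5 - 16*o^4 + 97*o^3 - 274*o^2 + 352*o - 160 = (o - 1)*(o^4 - 15*o^3 + 82*o^2 - 192*o + 160) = (o - 4)*(o - 1)*(o^3 - 11*o^2 + 38*o - 40) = (o - 5)*(o - 4)*(o - 1)*(o^2 - 6*o + 8) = (o - 5)*(o - 4)*(o - 2)*(o - 1)*(o - 4)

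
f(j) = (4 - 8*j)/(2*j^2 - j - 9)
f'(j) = (1 - 4*j)*(4 - 8*j)/(2*j^2 - j - 9)^2 - 8/(2*j^2 - j - 9)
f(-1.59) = -7.10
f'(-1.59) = 25.61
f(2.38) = 293.75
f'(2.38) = 49038.09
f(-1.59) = -7.10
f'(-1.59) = 25.61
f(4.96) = -1.01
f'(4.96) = 0.31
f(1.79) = 2.36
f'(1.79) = 5.14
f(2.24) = 11.55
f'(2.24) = 82.97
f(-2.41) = 4.63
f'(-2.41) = 8.21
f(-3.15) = 2.09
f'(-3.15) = 1.46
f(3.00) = -3.33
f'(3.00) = 4.78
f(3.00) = -3.33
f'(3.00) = 4.78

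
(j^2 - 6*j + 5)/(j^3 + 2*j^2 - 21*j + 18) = (j - 5)/(j^2 + 3*j - 18)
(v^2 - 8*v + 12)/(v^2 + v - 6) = (v - 6)/(v + 3)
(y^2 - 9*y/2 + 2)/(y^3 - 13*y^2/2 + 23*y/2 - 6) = (2*y - 1)/(2*y^2 - 5*y + 3)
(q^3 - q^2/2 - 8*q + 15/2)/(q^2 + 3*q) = q - 7/2 + 5/(2*q)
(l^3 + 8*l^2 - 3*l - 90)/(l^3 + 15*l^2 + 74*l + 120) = (l - 3)/(l + 4)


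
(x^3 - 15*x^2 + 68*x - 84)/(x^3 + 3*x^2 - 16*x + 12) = (x^2 - 13*x + 42)/(x^2 + 5*x - 6)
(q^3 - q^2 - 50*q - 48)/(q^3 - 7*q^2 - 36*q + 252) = (q^2 - 7*q - 8)/(q^2 - 13*q + 42)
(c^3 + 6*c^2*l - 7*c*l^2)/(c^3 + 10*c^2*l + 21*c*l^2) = (c - l)/(c + 3*l)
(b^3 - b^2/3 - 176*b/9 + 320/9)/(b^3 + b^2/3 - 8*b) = (3*b^2 + 7*b - 40)/(3*b*(b + 3))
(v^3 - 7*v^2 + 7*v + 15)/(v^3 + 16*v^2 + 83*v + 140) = (v^3 - 7*v^2 + 7*v + 15)/(v^3 + 16*v^2 + 83*v + 140)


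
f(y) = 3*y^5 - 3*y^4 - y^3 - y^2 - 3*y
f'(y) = 15*y^4 - 12*y^3 - 3*y^2 - 2*y - 3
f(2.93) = 384.20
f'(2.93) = 769.05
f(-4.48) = -6539.09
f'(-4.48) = 7067.05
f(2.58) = 178.45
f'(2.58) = 430.40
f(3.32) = 788.02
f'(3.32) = 1340.56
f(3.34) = 815.19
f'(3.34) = 1376.45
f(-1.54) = -36.96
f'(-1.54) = 121.16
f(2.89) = 354.37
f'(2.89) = 722.88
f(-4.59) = -7354.21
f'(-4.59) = 7761.38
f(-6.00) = -27018.00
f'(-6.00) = 21933.00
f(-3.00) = -945.00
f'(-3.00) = 1515.00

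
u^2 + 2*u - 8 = (u - 2)*(u + 4)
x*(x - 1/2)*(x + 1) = x^3 + x^2/2 - x/2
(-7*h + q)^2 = 49*h^2 - 14*h*q + q^2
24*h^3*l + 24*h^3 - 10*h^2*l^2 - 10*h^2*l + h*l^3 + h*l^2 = (-6*h + l)*(-4*h + l)*(h*l + h)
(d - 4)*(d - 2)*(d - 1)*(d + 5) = d^4 - 2*d^3 - 21*d^2 + 62*d - 40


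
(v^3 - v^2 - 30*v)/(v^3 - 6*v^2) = (v + 5)/v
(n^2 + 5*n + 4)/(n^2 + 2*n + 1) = (n + 4)/(n + 1)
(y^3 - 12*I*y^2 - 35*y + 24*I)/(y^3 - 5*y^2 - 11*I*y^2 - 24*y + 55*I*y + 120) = (y - I)/(y - 5)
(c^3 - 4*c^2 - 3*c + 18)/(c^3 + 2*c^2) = 1 - 6/c + 9/c^2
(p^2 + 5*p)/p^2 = (p + 5)/p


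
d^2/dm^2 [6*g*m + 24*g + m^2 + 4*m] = 2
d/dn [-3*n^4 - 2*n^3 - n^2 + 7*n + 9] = -12*n^3 - 6*n^2 - 2*n + 7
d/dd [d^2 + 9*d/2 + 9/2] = 2*d + 9/2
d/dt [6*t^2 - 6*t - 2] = 12*t - 6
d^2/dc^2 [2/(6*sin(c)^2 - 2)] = 6*(-6*sin(c)^4 + 7*sin(c)^2 + 1)/(3*sin(c)^2 - 1)^3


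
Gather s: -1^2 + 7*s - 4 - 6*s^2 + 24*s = -6*s^2 + 31*s - 5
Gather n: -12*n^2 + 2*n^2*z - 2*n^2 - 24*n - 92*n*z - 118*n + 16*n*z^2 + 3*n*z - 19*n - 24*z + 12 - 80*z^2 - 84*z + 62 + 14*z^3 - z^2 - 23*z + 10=n^2*(2*z - 14) + n*(16*z^2 - 89*z - 161) + 14*z^3 - 81*z^2 - 131*z + 84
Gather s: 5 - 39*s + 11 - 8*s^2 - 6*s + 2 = -8*s^2 - 45*s + 18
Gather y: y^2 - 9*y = y^2 - 9*y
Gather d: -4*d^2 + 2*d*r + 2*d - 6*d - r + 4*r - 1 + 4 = -4*d^2 + d*(2*r - 4) + 3*r + 3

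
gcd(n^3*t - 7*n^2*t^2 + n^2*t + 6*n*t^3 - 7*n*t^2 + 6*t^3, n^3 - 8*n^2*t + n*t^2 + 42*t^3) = 1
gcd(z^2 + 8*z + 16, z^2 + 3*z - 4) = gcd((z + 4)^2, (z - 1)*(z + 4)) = z + 4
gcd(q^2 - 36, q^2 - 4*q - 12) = q - 6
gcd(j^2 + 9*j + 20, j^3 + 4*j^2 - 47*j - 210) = j + 5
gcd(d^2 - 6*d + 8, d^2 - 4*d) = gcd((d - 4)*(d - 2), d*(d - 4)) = d - 4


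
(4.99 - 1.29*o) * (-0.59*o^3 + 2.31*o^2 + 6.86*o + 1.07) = 0.7611*o^4 - 5.924*o^3 + 2.6775*o^2 + 32.8511*o + 5.3393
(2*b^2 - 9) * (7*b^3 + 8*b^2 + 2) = 14*b^5 + 16*b^4 - 63*b^3 - 68*b^2 - 18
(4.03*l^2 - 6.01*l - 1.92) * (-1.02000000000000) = -4.1106*l^2 + 6.1302*l + 1.9584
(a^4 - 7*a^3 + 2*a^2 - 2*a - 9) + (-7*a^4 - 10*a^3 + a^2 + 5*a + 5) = -6*a^4 - 17*a^3 + 3*a^2 + 3*a - 4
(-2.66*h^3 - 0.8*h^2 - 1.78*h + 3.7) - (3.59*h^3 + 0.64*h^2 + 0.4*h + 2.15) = -6.25*h^3 - 1.44*h^2 - 2.18*h + 1.55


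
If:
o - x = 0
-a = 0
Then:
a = 0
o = x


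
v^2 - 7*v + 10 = (v - 5)*(v - 2)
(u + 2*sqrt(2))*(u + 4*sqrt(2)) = u^2 + 6*sqrt(2)*u + 16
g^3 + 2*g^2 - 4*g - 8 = (g - 2)*(g + 2)^2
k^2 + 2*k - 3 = (k - 1)*(k + 3)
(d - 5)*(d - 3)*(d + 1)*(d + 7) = d^4 - 42*d^2 + 64*d + 105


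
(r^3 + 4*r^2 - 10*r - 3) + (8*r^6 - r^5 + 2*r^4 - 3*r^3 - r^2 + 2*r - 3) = 8*r^6 - r^5 + 2*r^4 - 2*r^3 + 3*r^2 - 8*r - 6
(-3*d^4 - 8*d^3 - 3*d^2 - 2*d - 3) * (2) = -6*d^4 - 16*d^3 - 6*d^2 - 4*d - 6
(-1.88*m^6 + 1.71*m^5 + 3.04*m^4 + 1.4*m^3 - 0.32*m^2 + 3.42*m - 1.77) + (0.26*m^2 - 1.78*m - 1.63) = -1.88*m^6 + 1.71*m^5 + 3.04*m^4 + 1.4*m^3 - 0.06*m^2 + 1.64*m - 3.4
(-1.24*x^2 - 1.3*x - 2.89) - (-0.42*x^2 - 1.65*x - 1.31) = -0.82*x^2 + 0.35*x - 1.58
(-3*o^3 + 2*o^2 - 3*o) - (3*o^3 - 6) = -6*o^3 + 2*o^2 - 3*o + 6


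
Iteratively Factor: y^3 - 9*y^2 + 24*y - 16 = (y - 4)*(y^2 - 5*y + 4) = (y - 4)*(y - 1)*(y - 4)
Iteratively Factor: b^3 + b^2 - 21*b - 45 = (b - 5)*(b^2 + 6*b + 9) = (b - 5)*(b + 3)*(b + 3)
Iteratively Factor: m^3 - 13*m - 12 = (m - 4)*(m^2 + 4*m + 3) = (m - 4)*(m + 3)*(m + 1)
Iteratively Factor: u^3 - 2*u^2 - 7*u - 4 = (u + 1)*(u^2 - 3*u - 4) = (u - 4)*(u + 1)*(u + 1)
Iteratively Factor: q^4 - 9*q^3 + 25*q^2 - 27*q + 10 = (q - 2)*(q^3 - 7*q^2 + 11*q - 5) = (q - 2)*(q - 1)*(q^2 - 6*q + 5) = (q - 5)*(q - 2)*(q - 1)*(q - 1)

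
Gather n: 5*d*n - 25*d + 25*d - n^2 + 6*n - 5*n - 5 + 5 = -n^2 + n*(5*d + 1)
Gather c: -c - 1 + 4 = 3 - c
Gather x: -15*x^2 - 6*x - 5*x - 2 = -15*x^2 - 11*x - 2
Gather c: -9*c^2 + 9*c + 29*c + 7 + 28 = -9*c^2 + 38*c + 35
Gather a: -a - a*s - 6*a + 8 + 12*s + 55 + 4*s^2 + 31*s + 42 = a*(-s - 7) + 4*s^2 + 43*s + 105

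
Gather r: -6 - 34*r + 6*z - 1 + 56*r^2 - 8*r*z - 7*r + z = 56*r^2 + r*(-8*z - 41) + 7*z - 7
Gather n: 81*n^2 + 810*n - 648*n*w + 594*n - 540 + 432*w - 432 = 81*n^2 + n*(1404 - 648*w) + 432*w - 972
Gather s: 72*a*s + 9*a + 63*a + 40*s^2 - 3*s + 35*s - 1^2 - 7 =72*a + 40*s^2 + s*(72*a + 32) - 8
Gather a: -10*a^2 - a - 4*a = -10*a^2 - 5*a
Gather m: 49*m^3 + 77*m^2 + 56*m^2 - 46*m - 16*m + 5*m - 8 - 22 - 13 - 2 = 49*m^3 + 133*m^2 - 57*m - 45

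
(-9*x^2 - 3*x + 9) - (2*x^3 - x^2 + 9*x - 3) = -2*x^3 - 8*x^2 - 12*x + 12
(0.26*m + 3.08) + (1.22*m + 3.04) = 1.48*m + 6.12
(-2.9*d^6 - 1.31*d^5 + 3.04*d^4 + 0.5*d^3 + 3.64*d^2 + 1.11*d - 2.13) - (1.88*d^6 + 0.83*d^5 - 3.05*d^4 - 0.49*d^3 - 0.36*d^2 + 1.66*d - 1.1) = -4.78*d^6 - 2.14*d^5 + 6.09*d^4 + 0.99*d^3 + 4.0*d^2 - 0.55*d - 1.03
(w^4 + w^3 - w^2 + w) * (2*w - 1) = 2*w^5 + w^4 - 3*w^3 + 3*w^2 - w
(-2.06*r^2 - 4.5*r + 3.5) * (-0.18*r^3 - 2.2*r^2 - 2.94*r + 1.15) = 0.3708*r^5 + 5.342*r^4 + 15.3264*r^3 + 3.161*r^2 - 15.465*r + 4.025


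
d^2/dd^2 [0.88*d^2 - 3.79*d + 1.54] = 1.76000000000000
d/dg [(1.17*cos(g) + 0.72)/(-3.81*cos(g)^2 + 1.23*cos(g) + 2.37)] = (4.4577*sin(g)^2 - 5.4864*cos(g) - 6.345)*sin(g)/(-3.81*cos(g)^2 + 1.23*cos(g) + 2.37)^2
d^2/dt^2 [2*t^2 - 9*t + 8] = 4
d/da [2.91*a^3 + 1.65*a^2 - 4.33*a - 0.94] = 8.73*a^2 + 3.3*a - 4.33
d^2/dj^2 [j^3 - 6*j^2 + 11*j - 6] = 6*j - 12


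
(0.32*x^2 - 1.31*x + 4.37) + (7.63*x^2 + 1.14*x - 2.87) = 7.95*x^2 - 0.17*x + 1.5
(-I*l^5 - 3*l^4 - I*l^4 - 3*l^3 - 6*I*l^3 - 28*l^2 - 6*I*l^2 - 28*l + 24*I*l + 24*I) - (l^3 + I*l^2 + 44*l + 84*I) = -I*l^5 - 3*l^4 - I*l^4 - 4*l^3 - 6*I*l^3 - 28*l^2 - 7*I*l^2 - 72*l + 24*I*l - 60*I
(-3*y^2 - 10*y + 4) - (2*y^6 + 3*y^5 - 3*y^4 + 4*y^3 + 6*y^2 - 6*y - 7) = -2*y^6 - 3*y^5 + 3*y^4 - 4*y^3 - 9*y^2 - 4*y + 11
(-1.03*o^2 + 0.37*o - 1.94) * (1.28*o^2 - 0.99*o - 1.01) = -1.3184*o^4 + 1.4933*o^3 - 1.8092*o^2 + 1.5469*o + 1.9594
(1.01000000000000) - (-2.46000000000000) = 3.47000000000000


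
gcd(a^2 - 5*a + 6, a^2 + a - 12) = a - 3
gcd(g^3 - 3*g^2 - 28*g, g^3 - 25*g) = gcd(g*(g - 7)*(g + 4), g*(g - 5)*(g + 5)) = g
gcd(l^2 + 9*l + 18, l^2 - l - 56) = 1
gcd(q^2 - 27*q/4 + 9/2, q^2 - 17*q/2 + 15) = q - 6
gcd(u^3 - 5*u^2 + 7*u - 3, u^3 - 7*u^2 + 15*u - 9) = u^2 - 4*u + 3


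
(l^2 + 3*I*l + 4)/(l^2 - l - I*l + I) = (l + 4*I)/(l - 1)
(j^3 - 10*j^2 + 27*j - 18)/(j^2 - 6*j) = j - 4 + 3/j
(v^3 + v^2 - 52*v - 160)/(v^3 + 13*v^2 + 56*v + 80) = (v - 8)/(v + 4)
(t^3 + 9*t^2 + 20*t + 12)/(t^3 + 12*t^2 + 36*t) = (t^2 + 3*t + 2)/(t*(t + 6))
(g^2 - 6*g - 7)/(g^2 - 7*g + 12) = (g^2 - 6*g - 7)/(g^2 - 7*g + 12)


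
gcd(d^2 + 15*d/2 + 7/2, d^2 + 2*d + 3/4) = d + 1/2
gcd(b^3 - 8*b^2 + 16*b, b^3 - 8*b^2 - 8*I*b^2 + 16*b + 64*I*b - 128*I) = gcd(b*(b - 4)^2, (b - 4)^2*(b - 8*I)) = b^2 - 8*b + 16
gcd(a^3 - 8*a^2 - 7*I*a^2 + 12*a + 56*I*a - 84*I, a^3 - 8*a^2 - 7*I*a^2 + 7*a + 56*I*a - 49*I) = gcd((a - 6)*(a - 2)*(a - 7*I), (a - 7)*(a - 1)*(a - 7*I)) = a - 7*I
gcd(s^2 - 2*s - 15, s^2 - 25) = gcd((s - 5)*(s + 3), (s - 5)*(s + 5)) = s - 5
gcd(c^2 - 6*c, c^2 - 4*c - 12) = c - 6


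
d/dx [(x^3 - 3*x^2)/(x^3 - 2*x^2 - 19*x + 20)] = x*(x^3 - 38*x^2 + 117*x - 120)/(x^6 - 4*x^5 - 34*x^4 + 116*x^3 + 281*x^2 - 760*x + 400)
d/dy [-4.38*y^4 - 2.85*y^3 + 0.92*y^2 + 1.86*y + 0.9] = -17.52*y^3 - 8.55*y^2 + 1.84*y + 1.86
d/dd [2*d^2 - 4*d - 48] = 4*d - 4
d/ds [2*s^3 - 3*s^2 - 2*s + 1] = 6*s^2 - 6*s - 2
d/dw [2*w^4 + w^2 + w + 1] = 8*w^3 + 2*w + 1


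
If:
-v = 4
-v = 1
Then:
No Solution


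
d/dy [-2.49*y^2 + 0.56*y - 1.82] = 0.56 - 4.98*y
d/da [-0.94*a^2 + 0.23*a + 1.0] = 0.23 - 1.88*a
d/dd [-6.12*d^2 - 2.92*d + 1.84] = -12.24*d - 2.92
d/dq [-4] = 0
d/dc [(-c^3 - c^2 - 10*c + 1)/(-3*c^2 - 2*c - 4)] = (3*c^4 + 4*c^3 - 16*c^2 + 14*c + 42)/(9*c^4 + 12*c^3 + 28*c^2 + 16*c + 16)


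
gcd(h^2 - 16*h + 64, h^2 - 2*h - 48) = h - 8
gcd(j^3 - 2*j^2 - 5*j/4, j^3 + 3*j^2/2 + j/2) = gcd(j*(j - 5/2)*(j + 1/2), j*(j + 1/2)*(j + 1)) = j^2 + j/2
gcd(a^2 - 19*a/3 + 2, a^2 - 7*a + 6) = a - 6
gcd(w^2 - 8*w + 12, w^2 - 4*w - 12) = w - 6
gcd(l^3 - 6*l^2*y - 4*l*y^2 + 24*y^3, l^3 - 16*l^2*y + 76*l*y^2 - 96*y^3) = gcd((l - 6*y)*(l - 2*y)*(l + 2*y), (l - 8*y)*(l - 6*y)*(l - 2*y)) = l^2 - 8*l*y + 12*y^2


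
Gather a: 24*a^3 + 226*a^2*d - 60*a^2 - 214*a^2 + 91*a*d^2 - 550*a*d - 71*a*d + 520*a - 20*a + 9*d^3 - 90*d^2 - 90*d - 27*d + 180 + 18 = 24*a^3 + a^2*(226*d - 274) + a*(91*d^2 - 621*d + 500) + 9*d^3 - 90*d^2 - 117*d + 198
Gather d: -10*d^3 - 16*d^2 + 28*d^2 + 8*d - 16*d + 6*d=-10*d^3 + 12*d^2 - 2*d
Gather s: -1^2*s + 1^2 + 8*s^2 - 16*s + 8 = 8*s^2 - 17*s + 9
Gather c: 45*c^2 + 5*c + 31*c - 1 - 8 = 45*c^2 + 36*c - 9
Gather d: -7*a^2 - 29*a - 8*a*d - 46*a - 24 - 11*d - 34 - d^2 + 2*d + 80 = -7*a^2 - 75*a - d^2 + d*(-8*a - 9) + 22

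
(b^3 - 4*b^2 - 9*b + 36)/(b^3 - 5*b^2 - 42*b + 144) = (b^2 - b - 12)/(b^2 - 2*b - 48)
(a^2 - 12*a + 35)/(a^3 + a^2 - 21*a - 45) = (a - 7)/(a^2 + 6*a + 9)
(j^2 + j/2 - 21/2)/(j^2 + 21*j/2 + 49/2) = (j - 3)/(j + 7)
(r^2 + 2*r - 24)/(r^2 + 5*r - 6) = (r - 4)/(r - 1)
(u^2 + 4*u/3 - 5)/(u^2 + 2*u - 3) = (u - 5/3)/(u - 1)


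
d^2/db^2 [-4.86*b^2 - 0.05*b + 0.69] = -9.72000000000000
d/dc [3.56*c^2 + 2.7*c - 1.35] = 7.12*c + 2.7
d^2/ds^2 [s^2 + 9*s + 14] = 2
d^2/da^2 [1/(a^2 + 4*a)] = 2*(-a*(a + 4) + 4*(a + 2)^2)/(a^3*(a + 4)^3)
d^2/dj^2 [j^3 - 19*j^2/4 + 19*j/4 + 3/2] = 6*j - 19/2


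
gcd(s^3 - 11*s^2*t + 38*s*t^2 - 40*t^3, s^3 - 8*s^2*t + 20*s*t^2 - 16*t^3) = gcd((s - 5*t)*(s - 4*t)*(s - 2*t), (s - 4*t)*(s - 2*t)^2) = s^2 - 6*s*t + 8*t^2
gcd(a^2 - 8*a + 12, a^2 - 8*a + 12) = a^2 - 8*a + 12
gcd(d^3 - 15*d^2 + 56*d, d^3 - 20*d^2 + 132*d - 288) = d - 8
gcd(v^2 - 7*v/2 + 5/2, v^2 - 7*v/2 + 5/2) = v^2 - 7*v/2 + 5/2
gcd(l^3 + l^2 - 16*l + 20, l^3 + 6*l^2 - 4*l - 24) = l - 2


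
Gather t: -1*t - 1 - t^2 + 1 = -t^2 - t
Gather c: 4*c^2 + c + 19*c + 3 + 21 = 4*c^2 + 20*c + 24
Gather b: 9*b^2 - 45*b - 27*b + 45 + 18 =9*b^2 - 72*b + 63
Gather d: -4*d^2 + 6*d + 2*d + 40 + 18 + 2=-4*d^2 + 8*d + 60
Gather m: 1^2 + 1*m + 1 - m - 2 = 0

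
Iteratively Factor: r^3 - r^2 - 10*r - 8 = (r - 4)*(r^2 + 3*r + 2) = (r - 4)*(r + 2)*(r + 1)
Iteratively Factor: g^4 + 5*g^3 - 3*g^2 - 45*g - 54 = (g + 3)*(g^3 + 2*g^2 - 9*g - 18) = (g + 3)^2*(g^2 - g - 6) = (g - 3)*(g + 3)^2*(g + 2)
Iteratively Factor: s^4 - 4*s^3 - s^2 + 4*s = (s - 1)*(s^3 - 3*s^2 - 4*s) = (s - 1)*(s + 1)*(s^2 - 4*s) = (s - 4)*(s - 1)*(s + 1)*(s)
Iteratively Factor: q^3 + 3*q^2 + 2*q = (q)*(q^2 + 3*q + 2) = q*(q + 2)*(q + 1)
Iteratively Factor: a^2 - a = (a - 1)*(a)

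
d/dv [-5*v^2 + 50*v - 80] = 50 - 10*v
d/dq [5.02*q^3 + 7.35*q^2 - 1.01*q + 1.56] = 15.06*q^2 + 14.7*q - 1.01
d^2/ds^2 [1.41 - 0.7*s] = 0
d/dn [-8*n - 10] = -8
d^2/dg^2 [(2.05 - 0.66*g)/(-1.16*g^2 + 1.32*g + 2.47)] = ((6.4984 - 4.5936*g)*(-1.16*g^2 + 1.32*g + 2.47) - (0.66*g - 2.05)*(2.32*g - 1.32)*(4.64*g - 2.64))/(-1.16*g^2 + 1.32*g + 2.47)^3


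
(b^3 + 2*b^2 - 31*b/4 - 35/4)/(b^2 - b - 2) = (b^2 + b - 35/4)/(b - 2)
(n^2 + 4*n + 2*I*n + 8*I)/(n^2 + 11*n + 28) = (n + 2*I)/(n + 7)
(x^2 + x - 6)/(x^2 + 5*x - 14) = (x + 3)/(x + 7)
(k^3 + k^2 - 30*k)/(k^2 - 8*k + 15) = k*(k + 6)/(k - 3)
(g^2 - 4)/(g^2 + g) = (g^2 - 4)/(g*(g + 1))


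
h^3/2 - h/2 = h*(h/2 + 1/2)*(h - 1)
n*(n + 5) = n^2 + 5*n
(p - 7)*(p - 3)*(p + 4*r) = p^3 + 4*p^2*r - 10*p^2 - 40*p*r + 21*p + 84*r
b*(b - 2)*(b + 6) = b^3 + 4*b^2 - 12*b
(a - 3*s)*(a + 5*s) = a^2 + 2*a*s - 15*s^2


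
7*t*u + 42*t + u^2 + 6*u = (7*t + u)*(u + 6)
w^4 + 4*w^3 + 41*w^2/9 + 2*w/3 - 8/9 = (w - 1/3)*(w + 1)*(w + 4/3)*(w + 2)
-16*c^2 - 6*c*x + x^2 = (-8*c + x)*(2*c + x)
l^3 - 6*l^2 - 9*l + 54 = (l - 6)*(l - 3)*(l + 3)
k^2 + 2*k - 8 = (k - 2)*(k + 4)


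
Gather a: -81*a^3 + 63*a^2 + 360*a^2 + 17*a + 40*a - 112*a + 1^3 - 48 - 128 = -81*a^3 + 423*a^2 - 55*a - 175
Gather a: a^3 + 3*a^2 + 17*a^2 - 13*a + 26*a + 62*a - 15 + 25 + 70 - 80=a^3 + 20*a^2 + 75*a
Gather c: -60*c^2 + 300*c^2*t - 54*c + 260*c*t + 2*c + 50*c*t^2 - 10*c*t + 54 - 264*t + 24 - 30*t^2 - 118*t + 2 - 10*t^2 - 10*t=c^2*(300*t - 60) + c*(50*t^2 + 250*t - 52) - 40*t^2 - 392*t + 80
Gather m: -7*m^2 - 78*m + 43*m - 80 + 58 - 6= -7*m^2 - 35*m - 28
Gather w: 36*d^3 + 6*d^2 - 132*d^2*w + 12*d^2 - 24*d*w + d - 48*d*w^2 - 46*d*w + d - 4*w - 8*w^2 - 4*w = 36*d^3 + 18*d^2 + 2*d + w^2*(-48*d - 8) + w*(-132*d^2 - 70*d - 8)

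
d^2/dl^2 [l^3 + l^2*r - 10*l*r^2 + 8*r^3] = 6*l + 2*r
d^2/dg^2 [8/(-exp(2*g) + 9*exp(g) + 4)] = 8*(2*(2*exp(g) - 9)^2*exp(g) + (4*exp(g) - 9)*(-exp(2*g) + 9*exp(g) + 4))*exp(g)/(-exp(2*g) + 9*exp(g) + 4)^3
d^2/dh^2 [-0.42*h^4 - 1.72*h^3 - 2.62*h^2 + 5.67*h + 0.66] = -5.04*h^2 - 10.32*h - 5.24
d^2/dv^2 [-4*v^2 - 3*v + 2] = -8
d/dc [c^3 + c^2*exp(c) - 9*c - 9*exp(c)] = c^2*exp(c) + 3*c^2 + 2*c*exp(c) - 9*exp(c) - 9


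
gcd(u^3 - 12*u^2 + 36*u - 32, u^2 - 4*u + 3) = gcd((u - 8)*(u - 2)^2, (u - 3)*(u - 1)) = 1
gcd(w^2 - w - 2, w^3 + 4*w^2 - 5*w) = 1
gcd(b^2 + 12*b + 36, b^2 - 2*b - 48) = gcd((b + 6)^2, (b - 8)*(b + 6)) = b + 6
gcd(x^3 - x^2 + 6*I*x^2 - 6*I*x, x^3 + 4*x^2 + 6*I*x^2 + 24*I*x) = x^2 + 6*I*x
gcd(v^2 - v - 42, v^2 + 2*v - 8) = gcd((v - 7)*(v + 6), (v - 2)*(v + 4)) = 1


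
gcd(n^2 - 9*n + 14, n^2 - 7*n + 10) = n - 2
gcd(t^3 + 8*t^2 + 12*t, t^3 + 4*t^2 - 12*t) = t^2 + 6*t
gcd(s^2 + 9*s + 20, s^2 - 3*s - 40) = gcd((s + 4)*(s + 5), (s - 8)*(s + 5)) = s + 5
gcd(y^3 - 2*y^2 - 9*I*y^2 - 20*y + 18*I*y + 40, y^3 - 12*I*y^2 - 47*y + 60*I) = y^2 - 9*I*y - 20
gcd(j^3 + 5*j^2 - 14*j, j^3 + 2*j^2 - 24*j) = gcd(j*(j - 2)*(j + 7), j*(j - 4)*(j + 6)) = j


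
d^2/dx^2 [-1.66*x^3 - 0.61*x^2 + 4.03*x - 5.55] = -9.96*x - 1.22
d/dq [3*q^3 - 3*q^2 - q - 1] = 9*q^2 - 6*q - 1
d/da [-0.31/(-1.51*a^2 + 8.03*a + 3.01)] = (2.4893 - 0.9362*a)/(-1.51*a^2 + 8.03*a + 3.01)^2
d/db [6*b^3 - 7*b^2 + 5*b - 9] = 18*b^2 - 14*b + 5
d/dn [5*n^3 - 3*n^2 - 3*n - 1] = 15*n^2 - 6*n - 3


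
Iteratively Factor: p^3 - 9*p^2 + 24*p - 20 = (p - 5)*(p^2 - 4*p + 4) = (p - 5)*(p - 2)*(p - 2)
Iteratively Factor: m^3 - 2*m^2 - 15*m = (m + 3)*(m^2 - 5*m) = m*(m + 3)*(m - 5)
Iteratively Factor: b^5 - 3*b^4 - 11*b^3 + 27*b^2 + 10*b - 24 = (b + 1)*(b^4 - 4*b^3 - 7*b^2 + 34*b - 24) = (b + 1)*(b + 3)*(b^3 - 7*b^2 + 14*b - 8) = (b - 4)*(b + 1)*(b + 3)*(b^2 - 3*b + 2) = (b - 4)*(b - 2)*(b + 1)*(b + 3)*(b - 1)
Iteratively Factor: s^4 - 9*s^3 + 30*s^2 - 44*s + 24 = (s - 2)*(s^3 - 7*s^2 + 16*s - 12) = (s - 2)^2*(s^2 - 5*s + 6) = (s - 2)^3*(s - 3)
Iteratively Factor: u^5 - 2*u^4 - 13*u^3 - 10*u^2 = (u + 2)*(u^4 - 4*u^3 - 5*u^2) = u*(u + 2)*(u^3 - 4*u^2 - 5*u) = u^2*(u + 2)*(u^2 - 4*u - 5) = u^2*(u + 1)*(u + 2)*(u - 5)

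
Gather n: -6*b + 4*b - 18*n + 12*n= -2*b - 6*n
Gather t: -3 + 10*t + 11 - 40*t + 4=12 - 30*t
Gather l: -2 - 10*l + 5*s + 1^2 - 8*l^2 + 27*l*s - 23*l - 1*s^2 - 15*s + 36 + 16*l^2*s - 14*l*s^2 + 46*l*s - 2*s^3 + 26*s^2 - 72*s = l^2*(16*s - 8) + l*(-14*s^2 + 73*s - 33) - 2*s^3 + 25*s^2 - 82*s + 35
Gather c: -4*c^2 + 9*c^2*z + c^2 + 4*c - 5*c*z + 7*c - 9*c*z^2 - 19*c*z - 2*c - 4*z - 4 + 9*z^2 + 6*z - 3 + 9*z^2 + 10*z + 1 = c^2*(9*z - 3) + c*(-9*z^2 - 24*z + 9) + 18*z^2 + 12*z - 6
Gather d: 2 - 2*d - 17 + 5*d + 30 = 3*d + 15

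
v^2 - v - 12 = (v - 4)*(v + 3)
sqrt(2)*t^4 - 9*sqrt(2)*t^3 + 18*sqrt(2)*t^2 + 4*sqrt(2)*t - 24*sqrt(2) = (t - 6)*(t - 2)^2*(sqrt(2)*t + sqrt(2))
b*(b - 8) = b^2 - 8*b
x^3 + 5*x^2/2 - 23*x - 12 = (x - 4)*(x + 1/2)*(x + 6)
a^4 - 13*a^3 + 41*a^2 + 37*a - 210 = (a - 7)*(a - 5)*(a - 3)*(a + 2)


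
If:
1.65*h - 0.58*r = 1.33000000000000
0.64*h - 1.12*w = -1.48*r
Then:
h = 0.23091141760273*w + 0.699701407649652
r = 0.656903170766387*w - 0.302573581686336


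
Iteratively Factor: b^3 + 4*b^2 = (b)*(b^2 + 4*b) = b*(b + 4)*(b)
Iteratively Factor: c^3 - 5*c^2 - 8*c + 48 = (c - 4)*(c^2 - c - 12) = (c - 4)*(c + 3)*(c - 4)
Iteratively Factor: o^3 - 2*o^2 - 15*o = (o)*(o^2 - 2*o - 15) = o*(o - 5)*(o + 3)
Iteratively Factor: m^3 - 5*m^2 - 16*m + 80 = (m - 5)*(m^2 - 16) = (m - 5)*(m - 4)*(m + 4)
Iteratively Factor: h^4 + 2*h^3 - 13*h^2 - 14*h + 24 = (h - 1)*(h^3 + 3*h^2 - 10*h - 24) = (h - 1)*(h + 4)*(h^2 - h - 6) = (h - 1)*(h + 2)*(h + 4)*(h - 3)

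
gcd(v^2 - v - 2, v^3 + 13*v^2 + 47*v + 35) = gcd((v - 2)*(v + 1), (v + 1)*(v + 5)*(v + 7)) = v + 1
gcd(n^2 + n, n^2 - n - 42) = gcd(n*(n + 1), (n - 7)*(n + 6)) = 1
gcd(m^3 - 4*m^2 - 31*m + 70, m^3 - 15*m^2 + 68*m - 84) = m^2 - 9*m + 14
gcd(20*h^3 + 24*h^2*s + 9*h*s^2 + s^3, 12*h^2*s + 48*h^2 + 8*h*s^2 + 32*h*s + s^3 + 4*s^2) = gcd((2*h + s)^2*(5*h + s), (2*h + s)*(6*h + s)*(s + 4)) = 2*h + s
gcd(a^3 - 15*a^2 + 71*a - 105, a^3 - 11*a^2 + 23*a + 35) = a^2 - 12*a + 35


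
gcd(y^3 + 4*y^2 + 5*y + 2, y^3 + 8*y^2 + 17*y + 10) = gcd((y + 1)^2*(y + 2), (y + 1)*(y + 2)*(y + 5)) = y^2 + 3*y + 2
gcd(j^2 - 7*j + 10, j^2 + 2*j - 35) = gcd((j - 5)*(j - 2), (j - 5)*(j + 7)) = j - 5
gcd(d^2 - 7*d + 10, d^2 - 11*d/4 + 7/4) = 1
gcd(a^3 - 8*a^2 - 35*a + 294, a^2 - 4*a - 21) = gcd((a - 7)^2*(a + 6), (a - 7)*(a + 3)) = a - 7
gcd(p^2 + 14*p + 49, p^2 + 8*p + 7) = p + 7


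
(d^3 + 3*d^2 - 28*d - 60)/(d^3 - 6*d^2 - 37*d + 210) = (d + 2)/(d - 7)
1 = 1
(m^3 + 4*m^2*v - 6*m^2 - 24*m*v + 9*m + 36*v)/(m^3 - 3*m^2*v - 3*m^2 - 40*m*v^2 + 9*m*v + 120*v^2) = (-m^2 - 4*m*v + 3*m + 12*v)/(-m^2 + 3*m*v + 40*v^2)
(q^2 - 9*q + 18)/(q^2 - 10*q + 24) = (q - 3)/(q - 4)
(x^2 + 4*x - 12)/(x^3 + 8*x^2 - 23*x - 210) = (x - 2)/(x^2 + 2*x - 35)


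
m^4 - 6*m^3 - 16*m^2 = m^2*(m - 8)*(m + 2)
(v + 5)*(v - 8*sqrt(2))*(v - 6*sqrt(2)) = v^3 - 14*sqrt(2)*v^2 + 5*v^2 - 70*sqrt(2)*v + 96*v + 480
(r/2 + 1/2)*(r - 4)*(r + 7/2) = r^3/2 + r^2/4 - 29*r/4 - 7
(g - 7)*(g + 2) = g^2 - 5*g - 14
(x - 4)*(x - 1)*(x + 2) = x^3 - 3*x^2 - 6*x + 8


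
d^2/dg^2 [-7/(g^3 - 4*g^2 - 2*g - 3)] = 14*((3*g - 4)*(-g^3 + 4*g^2 + 2*g + 3) + (-3*g^2 + 8*g + 2)^2)/(-g^3 + 4*g^2 + 2*g + 3)^3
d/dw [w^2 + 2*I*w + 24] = 2*w + 2*I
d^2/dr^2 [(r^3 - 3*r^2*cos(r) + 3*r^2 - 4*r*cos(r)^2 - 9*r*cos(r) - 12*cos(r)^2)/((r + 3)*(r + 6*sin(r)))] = (6*r^3*sin(r) + 3*r^3*cos(r) - 9*r^2*sin(2*r) + 26*r^2*cos(2*r) + 54*r^2 - 78*r*sin(r) - 80*r*sin(2*r) + 18*r*sin(3*r) - 216*r*cos(r) - 36*r*cos(2*r) - 36*(1 - cos(2*r))^2 + 216*sin(r) + 18*sin(2*r) - 96*cos(r) - 112*cos(2*r) - 184)/(r + 6*sin(r))^3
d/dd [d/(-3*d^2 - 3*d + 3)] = (-d^2 + d*(2*d + 1) - d + 1)/(3*(d^2 + d - 1)^2)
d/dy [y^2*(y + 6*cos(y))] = 3*y*(-2*y*sin(y) + y + 4*cos(y))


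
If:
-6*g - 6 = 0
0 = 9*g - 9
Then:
No Solution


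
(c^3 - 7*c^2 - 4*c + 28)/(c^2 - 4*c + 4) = (c^2 - 5*c - 14)/(c - 2)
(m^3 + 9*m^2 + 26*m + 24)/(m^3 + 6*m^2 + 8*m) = (m + 3)/m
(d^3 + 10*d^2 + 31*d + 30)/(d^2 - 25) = (d^2 + 5*d + 6)/(d - 5)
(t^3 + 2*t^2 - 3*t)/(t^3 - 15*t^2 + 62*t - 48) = t*(t + 3)/(t^2 - 14*t + 48)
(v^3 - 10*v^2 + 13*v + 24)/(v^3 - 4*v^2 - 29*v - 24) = (v - 3)/(v + 3)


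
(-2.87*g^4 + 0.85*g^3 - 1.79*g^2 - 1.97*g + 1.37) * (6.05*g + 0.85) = -17.3635*g^5 + 2.703*g^4 - 10.107*g^3 - 13.44*g^2 + 6.614*g + 1.1645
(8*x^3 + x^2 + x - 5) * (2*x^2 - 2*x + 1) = 16*x^5 - 14*x^4 + 8*x^3 - 11*x^2 + 11*x - 5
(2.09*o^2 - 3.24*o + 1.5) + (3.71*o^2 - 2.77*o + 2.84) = 5.8*o^2 - 6.01*o + 4.34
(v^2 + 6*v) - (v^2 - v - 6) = 7*v + 6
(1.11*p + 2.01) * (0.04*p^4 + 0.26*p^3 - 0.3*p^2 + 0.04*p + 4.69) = 0.0444*p^5 + 0.369*p^4 + 0.1896*p^3 - 0.5586*p^2 + 5.2863*p + 9.4269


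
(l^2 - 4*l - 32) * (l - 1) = l^3 - 5*l^2 - 28*l + 32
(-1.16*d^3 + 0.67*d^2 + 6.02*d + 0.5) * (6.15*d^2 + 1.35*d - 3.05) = -7.134*d^5 + 2.5545*d^4 + 41.4655*d^3 + 9.1585*d^2 - 17.686*d - 1.525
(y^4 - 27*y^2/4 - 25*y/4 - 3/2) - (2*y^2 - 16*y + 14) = y^4 - 35*y^2/4 + 39*y/4 - 31/2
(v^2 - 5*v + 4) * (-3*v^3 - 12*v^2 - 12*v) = -3*v^5 + 3*v^4 + 36*v^3 + 12*v^2 - 48*v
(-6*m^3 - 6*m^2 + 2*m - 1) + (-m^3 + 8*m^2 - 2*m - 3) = -7*m^3 + 2*m^2 - 4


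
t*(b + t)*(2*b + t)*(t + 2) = 2*b^2*t^2 + 4*b^2*t + 3*b*t^3 + 6*b*t^2 + t^4 + 2*t^3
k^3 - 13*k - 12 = (k - 4)*(k + 1)*(k + 3)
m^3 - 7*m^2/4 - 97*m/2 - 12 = (m - 8)*(m + 1/4)*(m + 6)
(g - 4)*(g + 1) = g^2 - 3*g - 4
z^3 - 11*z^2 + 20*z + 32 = (z - 8)*(z - 4)*(z + 1)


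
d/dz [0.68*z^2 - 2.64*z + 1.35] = 1.36*z - 2.64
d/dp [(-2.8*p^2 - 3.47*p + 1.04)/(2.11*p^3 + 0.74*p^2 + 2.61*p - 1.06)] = (5.908*p^4 + 14.6434*p^3 - 11.3234*p^2 + 4.3968*p + 0.9638)/(4.4521*p^6 + 3.1228*p^5 + 11.5618*p^4 - 0.610400000000001*p^3 + 5.2433*p^2 - 5.5332*p + 1.1236)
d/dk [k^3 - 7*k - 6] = 3*k^2 - 7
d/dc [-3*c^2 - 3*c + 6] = -6*c - 3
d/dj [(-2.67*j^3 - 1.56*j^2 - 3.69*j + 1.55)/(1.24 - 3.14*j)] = (16.7676*j^3 - 5.034*j^2 - 3.8688*j + 0.2914)/(9.8596*j^2 - 7.7872*j + 1.5376)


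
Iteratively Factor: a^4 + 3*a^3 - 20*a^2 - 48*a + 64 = (a - 1)*(a^3 + 4*a^2 - 16*a - 64) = (a - 4)*(a - 1)*(a^2 + 8*a + 16) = (a - 4)*(a - 1)*(a + 4)*(a + 4)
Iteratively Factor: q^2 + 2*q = (q + 2)*(q)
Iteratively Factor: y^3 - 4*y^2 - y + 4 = (y + 1)*(y^2 - 5*y + 4) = (y - 4)*(y + 1)*(y - 1)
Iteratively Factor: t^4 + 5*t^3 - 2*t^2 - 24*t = (t + 4)*(t^3 + t^2 - 6*t) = t*(t + 4)*(t^2 + t - 6) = t*(t - 2)*(t + 4)*(t + 3)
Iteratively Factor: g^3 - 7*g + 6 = (g - 2)*(g^2 + 2*g - 3) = (g - 2)*(g - 1)*(g + 3)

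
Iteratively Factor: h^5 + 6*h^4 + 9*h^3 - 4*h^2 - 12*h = (h + 2)*(h^4 + 4*h^3 + h^2 - 6*h) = (h + 2)^2*(h^3 + 2*h^2 - 3*h) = (h - 1)*(h + 2)^2*(h^2 + 3*h) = (h - 1)*(h + 2)^2*(h + 3)*(h)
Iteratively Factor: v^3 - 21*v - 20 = (v + 1)*(v^2 - v - 20) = (v + 1)*(v + 4)*(v - 5)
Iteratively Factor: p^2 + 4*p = (p)*(p + 4)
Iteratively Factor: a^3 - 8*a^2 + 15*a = (a)*(a^2 - 8*a + 15) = a*(a - 3)*(a - 5)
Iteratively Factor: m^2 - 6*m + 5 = (m - 5)*(m - 1)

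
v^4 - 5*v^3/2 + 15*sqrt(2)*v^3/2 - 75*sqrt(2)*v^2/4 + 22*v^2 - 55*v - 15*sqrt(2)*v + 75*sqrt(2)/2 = (v - 5/2)*(v - sqrt(2)/2)*(v + 3*sqrt(2))*(v + 5*sqrt(2))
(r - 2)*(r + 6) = r^2 + 4*r - 12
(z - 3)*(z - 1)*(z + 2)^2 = z^4 - 9*z^2 - 4*z + 12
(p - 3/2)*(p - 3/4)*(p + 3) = p^3 + 3*p^2/4 - 45*p/8 + 27/8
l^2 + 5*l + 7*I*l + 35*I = (l + 5)*(l + 7*I)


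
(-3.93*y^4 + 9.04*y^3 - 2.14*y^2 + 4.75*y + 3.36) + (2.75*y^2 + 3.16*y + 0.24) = -3.93*y^4 + 9.04*y^3 + 0.61*y^2 + 7.91*y + 3.6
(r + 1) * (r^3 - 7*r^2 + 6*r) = r^4 - 6*r^3 - r^2 + 6*r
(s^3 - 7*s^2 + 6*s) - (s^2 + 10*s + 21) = s^3 - 8*s^2 - 4*s - 21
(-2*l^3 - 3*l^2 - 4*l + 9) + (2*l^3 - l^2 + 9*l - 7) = -4*l^2 + 5*l + 2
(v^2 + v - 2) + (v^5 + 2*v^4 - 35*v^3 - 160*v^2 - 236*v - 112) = v^5 + 2*v^4 - 35*v^3 - 159*v^2 - 235*v - 114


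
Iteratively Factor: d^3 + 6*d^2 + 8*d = (d)*(d^2 + 6*d + 8) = d*(d + 4)*(d + 2)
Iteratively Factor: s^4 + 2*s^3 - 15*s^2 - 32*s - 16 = (s + 1)*(s^3 + s^2 - 16*s - 16) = (s - 4)*(s + 1)*(s^2 + 5*s + 4) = (s - 4)*(s + 1)^2*(s + 4)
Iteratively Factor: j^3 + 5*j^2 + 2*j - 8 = (j - 1)*(j^2 + 6*j + 8) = (j - 1)*(j + 2)*(j + 4)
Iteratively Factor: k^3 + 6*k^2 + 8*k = (k + 4)*(k^2 + 2*k) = (k + 2)*(k + 4)*(k)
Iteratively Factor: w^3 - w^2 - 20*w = (w - 5)*(w^2 + 4*w) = w*(w - 5)*(w + 4)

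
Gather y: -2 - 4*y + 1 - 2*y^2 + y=-2*y^2 - 3*y - 1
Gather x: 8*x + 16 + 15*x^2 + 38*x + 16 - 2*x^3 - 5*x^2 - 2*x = -2*x^3 + 10*x^2 + 44*x + 32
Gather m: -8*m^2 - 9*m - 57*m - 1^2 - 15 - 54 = -8*m^2 - 66*m - 70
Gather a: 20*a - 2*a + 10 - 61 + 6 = 18*a - 45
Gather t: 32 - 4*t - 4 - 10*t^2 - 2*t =-10*t^2 - 6*t + 28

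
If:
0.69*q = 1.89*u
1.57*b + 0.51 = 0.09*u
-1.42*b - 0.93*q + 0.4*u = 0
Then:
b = -0.31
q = 0.57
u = 0.21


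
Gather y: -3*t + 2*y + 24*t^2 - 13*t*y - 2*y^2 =24*t^2 - 3*t - 2*y^2 + y*(2 - 13*t)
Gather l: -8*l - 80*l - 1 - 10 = -88*l - 11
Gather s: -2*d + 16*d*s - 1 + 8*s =-2*d + s*(16*d + 8) - 1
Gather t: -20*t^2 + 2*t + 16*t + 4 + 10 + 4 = -20*t^2 + 18*t + 18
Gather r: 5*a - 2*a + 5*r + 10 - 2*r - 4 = 3*a + 3*r + 6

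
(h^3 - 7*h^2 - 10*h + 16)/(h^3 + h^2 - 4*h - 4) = (h^2 - 9*h + 8)/(h^2 - h - 2)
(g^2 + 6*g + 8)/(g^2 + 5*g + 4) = (g + 2)/(g + 1)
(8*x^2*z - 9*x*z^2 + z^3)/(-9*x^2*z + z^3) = (-8*x^2 + 9*x*z - z^2)/(9*x^2 - z^2)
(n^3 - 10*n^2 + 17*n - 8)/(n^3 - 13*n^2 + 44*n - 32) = (n - 1)/(n - 4)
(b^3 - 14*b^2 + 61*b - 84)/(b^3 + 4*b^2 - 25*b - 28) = (b^2 - 10*b + 21)/(b^2 + 8*b + 7)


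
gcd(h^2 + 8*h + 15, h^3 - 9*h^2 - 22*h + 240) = h + 5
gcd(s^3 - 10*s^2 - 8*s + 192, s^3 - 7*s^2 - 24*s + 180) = s - 6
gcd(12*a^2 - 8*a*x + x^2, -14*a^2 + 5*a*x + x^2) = -2*a + x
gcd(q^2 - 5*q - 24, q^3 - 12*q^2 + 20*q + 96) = q - 8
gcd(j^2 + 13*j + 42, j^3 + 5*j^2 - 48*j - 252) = j + 6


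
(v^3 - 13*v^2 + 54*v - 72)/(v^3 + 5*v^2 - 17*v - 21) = (v^2 - 10*v + 24)/(v^2 + 8*v + 7)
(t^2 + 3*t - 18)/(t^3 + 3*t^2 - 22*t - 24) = (t - 3)/(t^2 - 3*t - 4)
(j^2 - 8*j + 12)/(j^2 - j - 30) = (j - 2)/(j + 5)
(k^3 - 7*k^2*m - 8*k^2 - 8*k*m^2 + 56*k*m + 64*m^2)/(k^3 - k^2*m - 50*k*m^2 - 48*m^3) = (k - 8)/(k + 6*m)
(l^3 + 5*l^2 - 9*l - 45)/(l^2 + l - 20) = (l^2 - 9)/(l - 4)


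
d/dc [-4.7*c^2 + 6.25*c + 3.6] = 6.25 - 9.4*c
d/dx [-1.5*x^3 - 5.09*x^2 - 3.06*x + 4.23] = -4.5*x^2 - 10.18*x - 3.06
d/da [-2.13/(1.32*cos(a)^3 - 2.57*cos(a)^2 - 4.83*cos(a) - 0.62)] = (-8.4348*cos(a)^2 + 10.9482*cos(a) + 10.2879)*sin(a)/(-1.32*cos(a)^3 + 2.57*cos(a)^2 + 4.83*cos(a) + 0.62)^2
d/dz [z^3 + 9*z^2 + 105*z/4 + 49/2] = 3*z^2 + 18*z + 105/4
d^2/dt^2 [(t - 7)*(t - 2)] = 2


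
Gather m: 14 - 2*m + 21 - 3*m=35 - 5*m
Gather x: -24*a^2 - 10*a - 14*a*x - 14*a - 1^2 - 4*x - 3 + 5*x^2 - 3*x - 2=-24*a^2 - 24*a + 5*x^2 + x*(-14*a - 7) - 6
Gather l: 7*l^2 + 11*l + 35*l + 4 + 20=7*l^2 + 46*l + 24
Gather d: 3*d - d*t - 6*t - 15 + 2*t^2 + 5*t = d*(3 - t) + 2*t^2 - t - 15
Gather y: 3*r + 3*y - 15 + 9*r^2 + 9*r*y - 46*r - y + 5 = 9*r^2 - 43*r + y*(9*r + 2) - 10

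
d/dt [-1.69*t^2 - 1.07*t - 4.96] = -3.38*t - 1.07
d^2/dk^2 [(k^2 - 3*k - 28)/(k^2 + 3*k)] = 12*(-k^3 - 14*k^2 - 42*k - 42)/(k^3*(k^3 + 9*k^2 + 27*k + 27))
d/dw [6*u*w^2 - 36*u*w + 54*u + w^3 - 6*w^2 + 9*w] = 12*u*w - 36*u + 3*w^2 - 12*w + 9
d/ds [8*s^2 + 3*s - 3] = 16*s + 3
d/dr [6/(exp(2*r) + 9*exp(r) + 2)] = (-12*exp(r) - 54)*exp(r)/(exp(2*r) + 9*exp(r) + 2)^2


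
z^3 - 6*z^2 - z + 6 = (z - 6)*(z - 1)*(z + 1)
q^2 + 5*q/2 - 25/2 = (q - 5/2)*(q + 5)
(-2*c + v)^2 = 4*c^2 - 4*c*v + v^2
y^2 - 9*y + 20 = (y - 5)*(y - 4)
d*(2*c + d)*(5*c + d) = 10*c^2*d + 7*c*d^2 + d^3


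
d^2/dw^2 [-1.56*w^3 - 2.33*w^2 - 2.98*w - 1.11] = -9.36*w - 4.66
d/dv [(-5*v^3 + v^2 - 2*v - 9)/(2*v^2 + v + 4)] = (-10*v^4 - 10*v^3 - 55*v^2 + 44*v + 1)/(4*v^4 + 4*v^3 + 17*v^2 + 8*v + 16)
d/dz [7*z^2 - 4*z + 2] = 14*z - 4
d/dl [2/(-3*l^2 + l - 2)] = 2*(6*l - 1)/(3*l^2 - l + 2)^2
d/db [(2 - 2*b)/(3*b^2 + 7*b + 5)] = 6*(b^2 - 2*b - 4)/(9*b^4 + 42*b^3 + 79*b^2 + 70*b + 25)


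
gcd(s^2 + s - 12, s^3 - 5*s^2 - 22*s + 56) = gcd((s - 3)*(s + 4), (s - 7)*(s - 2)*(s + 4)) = s + 4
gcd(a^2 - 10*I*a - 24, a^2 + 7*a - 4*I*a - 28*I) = a - 4*I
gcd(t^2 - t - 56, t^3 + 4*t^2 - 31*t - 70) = t + 7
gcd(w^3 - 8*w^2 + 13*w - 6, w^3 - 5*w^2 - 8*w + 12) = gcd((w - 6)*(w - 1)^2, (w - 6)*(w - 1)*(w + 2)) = w^2 - 7*w + 6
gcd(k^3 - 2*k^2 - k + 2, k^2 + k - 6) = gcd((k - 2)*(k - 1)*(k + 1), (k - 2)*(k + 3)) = k - 2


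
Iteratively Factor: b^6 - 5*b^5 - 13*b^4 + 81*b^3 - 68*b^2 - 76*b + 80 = (b - 1)*(b^5 - 4*b^4 - 17*b^3 + 64*b^2 - 4*b - 80) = (b - 2)*(b - 1)*(b^4 - 2*b^3 - 21*b^2 + 22*b + 40) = (b - 2)*(b - 1)*(b + 4)*(b^3 - 6*b^2 + 3*b + 10) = (b - 5)*(b - 2)*(b - 1)*(b + 4)*(b^2 - b - 2) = (b - 5)*(b - 2)^2*(b - 1)*(b + 4)*(b + 1)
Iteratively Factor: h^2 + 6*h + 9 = (h + 3)*(h + 3)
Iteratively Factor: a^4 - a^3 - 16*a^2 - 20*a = (a)*(a^3 - a^2 - 16*a - 20) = a*(a + 2)*(a^2 - 3*a - 10) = a*(a + 2)^2*(a - 5)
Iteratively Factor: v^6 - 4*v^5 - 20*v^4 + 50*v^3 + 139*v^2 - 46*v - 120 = (v + 3)*(v^5 - 7*v^4 + v^3 + 47*v^2 - 2*v - 40) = (v - 5)*(v + 3)*(v^4 - 2*v^3 - 9*v^2 + 2*v + 8) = (v - 5)*(v + 2)*(v + 3)*(v^3 - 4*v^2 - v + 4) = (v - 5)*(v + 1)*(v + 2)*(v + 3)*(v^2 - 5*v + 4) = (v - 5)*(v - 4)*(v + 1)*(v + 2)*(v + 3)*(v - 1)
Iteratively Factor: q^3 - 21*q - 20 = (q - 5)*(q^2 + 5*q + 4) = (q - 5)*(q + 1)*(q + 4)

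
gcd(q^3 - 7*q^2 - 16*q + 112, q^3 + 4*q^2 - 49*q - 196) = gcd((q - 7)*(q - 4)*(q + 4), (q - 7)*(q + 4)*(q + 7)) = q^2 - 3*q - 28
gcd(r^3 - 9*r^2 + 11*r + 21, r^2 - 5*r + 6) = r - 3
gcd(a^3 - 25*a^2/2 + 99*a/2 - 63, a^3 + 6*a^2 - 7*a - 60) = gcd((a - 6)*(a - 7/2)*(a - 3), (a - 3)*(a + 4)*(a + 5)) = a - 3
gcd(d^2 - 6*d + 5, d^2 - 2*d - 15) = d - 5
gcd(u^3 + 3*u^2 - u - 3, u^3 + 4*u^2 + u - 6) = u^2 + 2*u - 3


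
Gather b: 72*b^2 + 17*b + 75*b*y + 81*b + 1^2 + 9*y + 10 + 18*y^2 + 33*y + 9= 72*b^2 + b*(75*y + 98) + 18*y^2 + 42*y + 20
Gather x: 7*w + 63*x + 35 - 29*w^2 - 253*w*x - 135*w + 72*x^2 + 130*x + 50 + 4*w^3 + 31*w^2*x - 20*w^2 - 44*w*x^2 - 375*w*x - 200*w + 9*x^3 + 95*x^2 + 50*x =4*w^3 - 49*w^2 - 328*w + 9*x^3 + x^2*(167 - 44*w) + x*(31*w^2 - 628*w + 243) + 85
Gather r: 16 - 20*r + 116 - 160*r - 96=36 - 180*r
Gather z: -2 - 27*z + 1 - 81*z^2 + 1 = -81*z^2 - 27*z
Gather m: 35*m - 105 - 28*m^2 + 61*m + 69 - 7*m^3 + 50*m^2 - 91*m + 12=-7*m^3 + 22*m^2 + 5*m - 24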